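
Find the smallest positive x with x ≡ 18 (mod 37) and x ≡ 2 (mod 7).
240

Using Chinese Remainder Theorem:
M = 37 × 7 = 259
M1 = 7, M2 = 37
y1 = 7^(-1) mod 37 = 16
y2 = 37^(-1) mod 7 = 4
x = (18×7×16 + 2×37×4) mod 259 = 240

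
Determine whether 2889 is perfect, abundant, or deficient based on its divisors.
deficient

Proper divisors of 2889: sum = 1 + 3 + 9 + 27 + 107 + 321 + 963 = 1431
Since 1431 < 2889, 2889 is deficient.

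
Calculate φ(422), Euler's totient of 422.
210

422 = 2 × 211
φ(n) = n × ∏(1 - 1/p) for each prime p dividing n
φ(422) = 422 × (1 - 1/2) × (1 - 1/211) = 210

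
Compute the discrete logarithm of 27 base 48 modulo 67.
15

Baby-step giant-step with step n = ⌈√67⌉ = 9.
Baby steps 48^j mod 67 (j:value) for j=0..8: 0:1, 1:48, 2:26, 3:42, 4:6, 5:20, 6:22, 7:51, 8:36.
Giant-step multiplier: 48^(-9) ≡ 48^(66-9) = 48^57 ≡ 43 (mod 67).
Giant steps γ_i = 27·43^i mod 67: γ_0=27, γ_1=22 (in table at j=6).
x = i·n + j = 1·9 + 6 = 15.
Check: 48^15 ≡ 27 (mod 67).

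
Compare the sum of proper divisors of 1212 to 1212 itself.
abundant

Proper divisors of 1212: sum = 1 + 2 + 3 + 4 + 6 + 12 + 101 + 202 + 303 + 404 + 606 = 1644
Since 1644 > 1212, 1212 is abundant.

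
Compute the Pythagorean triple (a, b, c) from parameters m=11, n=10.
(21, 220, 221)

Euclid's formula: a = m² - n², b = 2mn, c = m² + n²
m = 11, n = 10
a = 11² - 10² = 121 - 100 = 21
b = 2 × 11 × 10 = 220
c = 11² + 10² = 121 + 100 = 221
Verification: 21² + 220² = 441 + 48400 = 48841 = 221² ✓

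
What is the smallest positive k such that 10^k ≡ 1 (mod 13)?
6

13 is prime, so ord(10) divides φ(13) = 12.
Divisors of 12: 1, 2, 3, 4, 6, 12.
Repeated squaring: 10^1 ≡ 10, 10^2 ≡ 9, 10^4 ≡ 3, 10^8 ≡ 9 (mod 13).
Test 10^d mod 13 for each divisor d in increasing order:
10^1 ≡ 10
10^2 ≡ 9
10^3 = 10^2·10^1 ≡ 12
10^4 ≡ 3
10^6 = 10^4·10^2 ≡ 1  ← first divisor giving 1
The order is 6.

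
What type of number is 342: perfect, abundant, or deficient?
abundant

Proper divisors of 342: sum = 1 + 2 + 3 + 6 + 9 + 18 + 19 + 38 + 57 + 114 + 171 = 438
Since 438 > 342, 342 is abundant.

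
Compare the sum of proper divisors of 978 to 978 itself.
abundant

Proper divisors of 978: sum = 1 + 2 + 3 + 6 + 163 + 326 + 489 = 990
Since 990 > 978, 978 is abundant.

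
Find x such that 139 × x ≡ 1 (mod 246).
223

gcd(139, 246) = 1, so the inverse exists.
Extended Euclidean algorithm on (246, 139):
246 = 1 × 139 + 107  ⟹  107 = (1)·246 + (-1)·139
139 = 1 × 107 + 32  ⟹  32 = (-1)·246 + (2)·139
107 = 3 × 32 + 11  ⟹  11 = (4)·246 + (-7)·139
32 = 2 × 11 + 10  ⟹  10 = (-9)·246 + (16)·139
11 = 1 × 10 + 1  ⟹  1 = (13)·246 + (-23)·139
So (-23)·139 ≡ 1 (mod 246), i.e. 139^(-1) ≡ -23 ≡ 223 (mod 246).
Check: 139 × 223 = 30997 ≡ 1 (mod 246)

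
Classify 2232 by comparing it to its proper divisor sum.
abundant

Proper divisors of 2232: sum = 1 + 2 + 3 + 4 + 6 + 8 + 9 + 12 + ... + 372 + 558 + 744 + 1116 (23 divisors) = 4008
Since 4008 > 2232, 2232 is abundant.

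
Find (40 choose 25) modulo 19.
0

Using Lucas' theorem:
Write n=40 and k=25 in base 19:
n in base 19: [2, 2]
k in base 19: [1, 6]
C(40,25) mod 19 = ∏ C(n_i, k_i) mod 19
Digit binomials (mod 19): C(2,1) = 2; C(2,6) = 0 (k_i > n_i)
Product: 2 × 0 = 0 ≡ 0 (mod 19)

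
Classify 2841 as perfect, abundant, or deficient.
deficient

Proper divisors of 2841: sum = 1 + 3 + 947 = 951
Since 951 < 2841, 2841 is deficient.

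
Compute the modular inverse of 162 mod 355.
103

gcd(162, 355) = 1, so the inverse exists.
Extended Euclidean algorithm on (355, 162):
355 = 2 × 162 + 31  ⟹  31 = (1)·355 + (-2)·162
162 = 5 × 31 + 7  ⟹  7 = (-5)·355 + (11)·162
31 = 4 × 7 + 3  ⟹  3 = (21)·355 + (-46)·162
7 = 2 × 3 + 1  ⟹  1 = (-47)·355 + (103)·162
So (103)·162 ≡ 1 (mod 355), i.e. 162^(-1) ≡ 103 (mod 355).
Check: 162 × 103 = 16686 ≡ 1 (mod 355)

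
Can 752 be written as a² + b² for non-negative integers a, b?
Not possible

Factorization: 752 = 2^4 × 47
By Fermat: n is sum of two squares iff every prime p ≡ 3 (mod 4) appears to even power.
Prime(s) ≡ 3 (mod 4) with odd exponent: [(47, 1)]
Therefore 752 cannot be expressed as a² + b².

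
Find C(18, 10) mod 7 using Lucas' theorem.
1

Using Lucas' theorem:
Write n=18 and k=10 in base 7:
n in base 7: [2, 4]
k in base 7: [1, 3]
C(18,10) mod 7 = ∏ C(n_i, k_i) mod 7
Digit binomials (mod 7): C(2,1) = 2; C(4,3) = 4
Product: 2 × 4 = 8 ≡ 1 (mod 7)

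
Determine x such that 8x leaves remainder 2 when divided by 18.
x ≡ 7 (mod 9)

gcd(8, 18) = 2, which divides 2, so solutions exist.
Divide through by 2: 4x ≡ 1 (mod 9).
Find 4^(-1) mod 9 by the extended Euclidean algorithm:
9 = 2 × 4 + 1  ⟹  1 = (1)·9 + (-2)·4
So (-2)·4 ≡ 1 (mod 9), i.e. 4^(-1) ≡ -2 ≡ 7 (mod 9).
x ≡ 7 × 1 = 7 ≡ 7 (mod 9).
Check: 8 × 7 = 56 ≡ 2 (mod 18).
x ≡ 7 (mod 9), giving 2 solutions mod 18.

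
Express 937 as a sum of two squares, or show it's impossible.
19² + 24² (a=19, b=24)

Factorization: 937 = 937
By Fermat: n is sum of two squares iff every prime p ≡ 3 (mod 4) appears to even power.
All primes ≡ 3 (mod 4) appear to even power.
Search a = 0, 1, 2, … for 937 - a² a perfect square: first hit at a = 19: 937 - 361 = 576 = 24².
937 = 19² + 24² = 361 + 576 ✓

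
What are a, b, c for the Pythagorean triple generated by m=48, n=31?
(1343, 2976, 3265)

Euclid's formula: a = m² - n², b = 2mn, c = m² + n²
m = 48, n = 31
a = 48² - 31² = 2304 - 961 = 1343
b = 2 × 48 × 31 = 2976
c = 48² + 31² = 2304 + 961 = 3265
Verification: 1343² + 2976² = 1803649 + 8856576 = 10660225 = 3265² ✓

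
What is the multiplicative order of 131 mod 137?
136

137 is prime, so ord(131) divides φ(137) = 136.
Divisors of 136: 1, 2, 4, 8, 17, 34, 68, 136.
Repeated squaring: 131^1 ≡ 131, 131^2 ≡ 36, 131^4 ≡ 63, 131^8 ≡ 133, 131^16 ≡ 16, 131^32 ≡ 119, 131^64 ≡ 50, 131^128 ≡ 34 (mod 137).
Test 131^d mod 137 for each divisor d in increasing order:
131^1 ≡ 131
131^2 ≡ 36
131^4 ≡ 63
131^8 ≡ 133
131^17 = 131^16·131^1 ≡ 41
131^34 = 131^32·131^2 ≡ 37
131^68 = 131^64·131^4 ≡ 136
131^136 = 131^128·131^8 ≡ 1  ← first divisor giving 1
The order is 136.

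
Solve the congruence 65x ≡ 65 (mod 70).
x ≡ 1 (mod 14)

gcd(65, 70) = 5, which divides 65, so solutions exist.
Divide through by 5: 13x ≡ 13 (mod 14).
Find 13^(-1) mod 14 by the extended Euclidean algorithm:
14 = 1 × 13 + 1  ⟹  1 = (1)·14 + (-1)·13
So (-1)·13 ≡ 1 (mod 14), i.e. 13^(-1) ≡ -1 ≡ 13 (mod 14).
x ≡ 13 × 13 = 169 ≡ 1 (mod 14).
Check: 65 × 1 = 65 ≡ 65 (mod 70).
x ≡ 1 (mod 14), giving 5 solutions mod 70.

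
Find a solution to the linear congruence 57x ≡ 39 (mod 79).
x ≡ 9 (mod 79)

gcd(57, 79) = 1, which divides 39, so solutions exist.
Find 57^(-1) mod 79 by the extended Euclidean algorithm:
79 = 1 × 57 + 22  ⟹  22 = (1)·79 + (-1)·57
57 = 2 × 22 + 13  ⟹  13 = (-2)·79 + (3)·57
22 = 1 × 13 + 9  ⟹  9 = (3)·79 + (-4)·57
13 = 1 × 9 + 4  ⟹  4 = (-5)·79 + (7)·57
9 = 2 × 4 + 1  ⟹  1 = (13)·79 + (-18)·57
So (-18)·57 ≡ 1 (mod 79), i.e. 57^(-1) ≡ -18 ≡ 61 (mod 79).
x ≡ 61 × 39 = 2379 ≡ 9 (mod 79).
Check: 57 × 9 = 513 ≡ 39 (mod 79).
Unique solution: x ≡ 9 (mod 79)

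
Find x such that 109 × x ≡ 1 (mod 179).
23

gcd(109, 179) = 1, so the inverse exists.
Extended Euclidean algorithm on (179, 109):
179 = 1 × 109 + 70  ⟹  70 = (1)·179 + (-1)·109
109 = 1 × 70 + 39  ⟹  39 = (-1)·179 + (2)·109
70 = 1 × 39 + 31  ⟹  31 = (2)·179 + (-3)·109
39 = 1 × 31 + 8  ⟹  8 = (-3)·179 + (5)·109
31 = 3 × 8 + 7  ⟹  7 = (11)·179 + (-18)·109
8 = 1 × 7 + 1  ⟹  1 = (-14)·179 + (23)·109
So (23)·109 ≡ 1 (mod 179), i.e. 109^(-1) ≡ 23 (mod 179).
Check: 109 × 23 = 2507 ≡ 1 (mod 179)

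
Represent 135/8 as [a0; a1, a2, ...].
[16; 1, 7]

Euclidean algorithm steps:
135 = 16 × 8 + 7
8 = 1 × 7 + 1
7 = 7 × 1 + 0
Continued fraction: [16; 1, 7]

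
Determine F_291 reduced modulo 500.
234

Matrix identity: Q^n = [[F_(n+1), F_n], [F_n, F_(n-1)]] with Q = [[1,1],[1,0]].
n = 291 = 100100011₂. Square-and-multiply, entries mod 500:
Q^1 = [[1,1],[1,0]]
Q^2 = (Q^1)² = [[2,1],[1,1]]
Q^4 = (Q^2)² = [[5,3],[3,2]]
Q^9 = (Q^4)²·Q = [[55,34],[34,21]]
Q^18 = (Q^9)² = [[181,84],[84,97]]
Q^36 = (Q^18)² = [[317,352],[352,465]]
Q^72 = (Q^36)² = [[393,264],[264,129]]
Q^145 = (Q^72)²·Q = [[453,145],[145,308]]
Q^291 = (Q^145)²·Q = [[79,234],[234,345]]
F_291 mod 500 = Q^291[0][1] = 234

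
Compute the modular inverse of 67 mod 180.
43

gcd(67, 180) = 1, so the inverse exists.
Extended Euclidean algorithm on (180, 67):
180 = 2 × 67 + 46  ⟹  46 = (1)·180 + (-2)·67
67 = 1 × 46 + 21  ⟹  21 = (-1)·180 + (3)·67
46 = 2 × 21 + 4  ⟹  4 = (3)·180 + (-8)·67
21 = 5 × 4 + 1  ⟹  1 = (-16)·180 + (43)·67
So (43)·67 ≡ 1 (mod 180), i.e. 67^(-1) ≡ 43 (mod 180).
Check: 67 × 43 = 2881 ≡ 1 (mod 180)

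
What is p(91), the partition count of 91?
64112359

p(n) counts ways to write n as a sum of positive integers (order ignored).
Euler's pentagonal recurrence: p(k) = p(k-1) + p(k-2) - p(k-5) - p(k-7) + p(k-12) + p(k-15) - ... (offsets j(3j∓1)/2, signs ++--, p(0)=1, p(<0)=0).
DP table for k = 0..90: p(0)=1, p(1)=1, p(2)=2, p(3)=3, p(4)=5, p(5)=7, p(6)=11, p(7)=15, p(8)=22, p(9)=30, p(10)=42, p(11)=56, p(12)=77, p(13)=101, p(14)=135, p(15)=176, p(16)=231, p(17)=297, p(18)=385, p(19)=490, p(20)=627, p(21)=792, p(22)=1002, p(23)=1255, p(24)=1575, p(25)=1958, p(26)=2436, p(27)=3010, p(28)=3718, p(29)=4565, p(30)=5604, p(31)=6842, p(32)=8349, p(33)=10143, p(34)=12310, p(35)=14883, p(36)=17977, p(37)=21637, p(38)=26015, p(39)=31185, p(40)=37338, p(41)=44583, p(42)=53174, p(43)=63261, p(44)=75175, p(45)=89134, p(46)=105558, p(47)=124754, p(48)=147273, p(49)=173525, p(50)=204226, p(51)=239943, p(52)=281589, p(53)=329931, p(54)=386155, p(55)=451276, p(56)=526823, p(57)=614154, p(58)=715220, p(59)=831820, p(60)=966467, p(61)=1121505, p(62)=1300156, p(63)=1505499, p(64)=1741630, p(65)=2012558, p(66)=2323520, p(67)=2679689, p(68)=3087735, p(69)=3554345, p(70)=4087968, p(71)=4697205, p(72)=5392783, p(73)=6185689, p(74)=7089500, p(75)=8118264, p(76)=9289091, p(77)=10619863, p(78)=12132164, p(79)=13848650, p(80)=15796476, p(81)=18004327, p(82)=20506255, p(83)=23338469, p(84)=26543660, p(85)=30167357, p(86)=34262962, p(87)=38887673, p(88)=44108109, p(89)=49995925, p(90)=56634173.
Final step: p(91) = p(90) + p(89) - p(86) - p(84) + p(79) + p(76) - p(69) - p(65) + p(56) + p(51) - p(40) - p(34) + p(21) + p(14)
= 56634173 + 49995925 - 34262962 - 26543660 + 13848650 + 9289091 - 3554345 - 2012558 + 526823 + 239943 - 37338 - 12310 + 792 + 135
= 64112359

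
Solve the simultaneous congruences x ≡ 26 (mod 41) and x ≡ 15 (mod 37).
1051

Using Chinese Remainder Theorem:
M = 41 × 37 = 1517
M1 = 37, M2 = 41
y1 = 37^(-1) mod 41 = 10
y2 = 41^(-1) mod 37 = 28
x = (26×37×10 + 15×41×28) mod 1517 = 1051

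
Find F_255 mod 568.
546

Matrix identity: Q^n = [[F_(n+1), F_n], [F_n, F_(n-1)]] with Q = [[1,1],[1,0]].
n = 255 = 11111111₂. Square-and-multiply, entries mod 568:
Q^1 = [[1,1],[1,0]]
Q^3 = (Q^1)²·Q = [[3,2],[2,1]]
Q^7 = (Q^3)²·Q = [[21,13],[13,8]]
Q^15 = (Q^7)²·Q = [[419,42],[42,377]]
Q^31 = (Q^15)²·Q = [[29,109],[109,488]]
Q^63 = (Q^31)²·Q = [[347,226],[226,121]]
Q^127 = (Q^63)²·Q = [[69,517],[517,120]]
Q^255 = (Q^127)²·Q = [[563,546],[546,17]]
F_255 mod 568 = Q^255[0][1] = 546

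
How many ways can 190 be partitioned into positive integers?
1667727404093

p(n) counts ways to write n as a sum of positive integers (order ignored).
Euler's pentagonal recurrence: p(k) = p(k-1) + p(k-2) - p(k-5) - p(k-7) + p(k-12) + p(k-15) - ... (offsets j(3j∓1)/2, signs ++--, p(0)=1, p(<0)=0).
DP table for k = 0..189: p(0)=1, p(1)=1, p(2)=2, p(3)=3, p(4)=5, p(5)=7, p(6)=11, p(7)=15, p(8)=22, p(9)=30, p(10)=42, p(11)=56, p(12)=77, p(13)=101, p(14)=135, p(15)=176, p(16)=231, p(17)=297, p(18)=385, p(19)=490, p(20)=627, p(21)=792, p(22)=1002, p(23)=1255, p(24)=1575, p(25)=1958, p(26)=2436, p(27)=3010, p(28)=3718, p(29)=4565, p(30)=5604, p(31)=6842, p(32)=8349, p(33)=10143, p(34)=12310, p(35)=14883, p(36)=17977, p(37)=21637, p(38)=26015, p(39)=31185, p(40)=37338, p(41)=44583, p(42)=53174, p(43)=63261, p(44)=75175, p(45)=89134, p(46)=105558, p(47)=124754, p(48)=147273, p(49)=173525, p(50)=204226, p(51)=239943, p(52)=281589, p(53)=329931, p(54)=386155, p(55)=451276, p(56)=526823, p(57)=614154, p(58)=715220, p(59)=831820, p(60)=966467, p(61)=1121505, p(62)=1300156, p(63)=1505499, p(64)=1741630, p(65)=2012558, p(66)=2323520, p(67)=2679689, p(68)=3087735, p(69)=3554345, p(70)=4087968, p(71)=4697205, p(72)=5392783, p(73)=6185689, p(74)=7089500, p(75)=8118264, p(76)=9289091, p(77)=10619863, p(78)=12132164, p(79)=13848650, p(80)=15796476, p(81)=18004327, p(82)=20506255, p(83)=23338469, p(84)=26543660, p(85)=30167357, p(86)=34262962, p(87)=38887673, p(88)=44108109, p(89)=49995925, p(90)=56634173, p(91)=64112359, p(92)=72533807, p(93)=82010177, p(94)=92669720, p(95)=104651419, p(96)=118114304, p(97)=133230930, p(98)=150198136, p(99)=169229875, p(100)=190569292, p(101)=214481126, p(102)=241265379, p(103)=271248950, p(104)=304801365, p(105)=342325709, p(106)=384276336, p(107)=431149389, p(108)=483502844, p(109)=541946240, p(110)=607163746, p(111)=679903203, p(112)=761002156, p(113)=851376628, p(114)=952050665, p(115)=1064144451, p(116)=1188908248, p(117)=1327710076, p(118)=1482074143, p(119)=1653668665, p(120)=1844349560, p(121)=2056148051, p(122)=2291320912, p(123)=2552338241, p(124)=2841940500, p(125)=3163127352, p(126)=3519222692, p(127)=3913864295, p(128)=4351078600, p(129)=4835271870, p(130)=5371315400, p(131)=5964539504, p(132)=6620830889, p(133)=7346629512, p(134)=8149040695, p(135)=9035836076, p(136)=10015581680, p(137)=11097645016, p(138)=12292341831, p(139)=13610949895, p(140)=15065878135, p(141)=16670689208, p(142)=18440293320, p(143)=20390982757, p(144)=22540654445, p(145)=24908858009, p(146)=27517052599, p(147)=30388671978, p(148)=33549419497, p(149)=37027355200, p(150)=40853235313, p(151)=45060624582, p(152)=49686288421, p(153)=54770336324, p(154)=60356673280, p(155)=66493182097, p(156)=73232243759, p(157)=80630964769, p(158)=88751778802, p(159)=97662728555, p(160)=107438159466, p(161)=118159068427, p(162)=129913904637, p(163)=142798995930, p(164)=156919475295, p(165)=172389800255, p(166)=189334822579, p(167)=207890420102, p(168)=228204732751, p(169)=250438925115, p(170)=274768617130, p(171)=301384802048, p(172)=330495499613, p(173)=362326859895, p(174)=397125074750, p(175)=435157697830, p(176)=476715857290, p(177)=522115831195, p(178)=571701605655, p(179)=625846753120, p(180)=684957390936, p(181)=749474411781, p(182)=819876908323, p(183)=896684817527, p(184)=980462880430, p(185)=1071823774337, p(186)=1171432692373, p(187)=1280011042268, p(188)=1398341745571, p(189)=1527273599625.
Final step: p(190) = p(189) + p(188) - p(185) - p(183) + p(178) + p(175) - p(168) - p(164) + p(155) + p(150) - p(139) - p(133) + p(120) + p(113) - p(98) - p(90) + p(73) + p(64) - p(45) - p(35) + p(14) + p(3)
= 1527273599625 + 1398341745571 - 1071823774337 - 896684817527 + 571701605655 + 435157697830 - 228204732751 - 156919475295 + 66493182097 + 40853235313 - 13610949895 - 7346629512 + 1844349560 + 851376628 - 150198136 - 56634173 + 6185689 + 1741630 - 89134 - 14883 + 135 + 3
= 1667727404093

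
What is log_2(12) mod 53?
19

Baby-step giant-step with step n = ⌈√53⌉ = 8.
Baby steps 2^j mod 53 (j:value) for j=0..7: 0:1, 1:2, 2:4, 3:8, 4:16, 5:32, 6:11, 7:22.
Giant-step multiplier: 2^(-8) ≡ 2^(52-8) = 2^44 ≡ 47 (mod 53).
Giant steps γ_i = 12·47^i mod 53: γ_0=12, γ_1=34, γ_2=8 (in table at j=3).
x = i·n + j = 2·8 + 3 = 19.
Check: 2^19 ≡ 12 (mod 53).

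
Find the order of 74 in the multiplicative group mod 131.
65

131 is prime, so ord(74) divides φ(131) = 130.
Divisors of 130: 1, 2, 5, 10, 13, 26, 65, 130.
Repeated squaring: 74^1 ≡ 74, 74^2 ≡ 105, 74^4 ≡ 21, 74^8 ≡ 48, 74^16 ≡ 77, 74^32 ≡ 34, 74^64 ≡ 108, 74^128 ≡ 5 (mod 131).
Test 74^d mod 131 for each divisor d in increasing order:
74^1 ≡ 74
74^2 ≡ 105
74^5 = 74^4·74^1 ≡ 113
74^10 = 74^8·74^2 ≡ 62
74^13 = 74^8·74^4·74^1 ≡ 53
74^26 = 74^16·74^8·74^2 ≡ 58
74^65 = 74^64·74^1 ≡ 1  ← first divisor giving 1
The order is 65.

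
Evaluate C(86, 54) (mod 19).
0

Using Lucas' theorem:
Write n=86 and k=54 in base 19:
n in base 19: [4, 10]
k in base 19: [2, 16]
C(86,54) mod 19 = ∏ C(n_i, k_i) mod 19
Digit binomials (mod 19): C(4,2) = 6; C(10,16) = 0 (k_i > n_i)
Product: 6 × 0 = 0 ≡ 0 (mod 19)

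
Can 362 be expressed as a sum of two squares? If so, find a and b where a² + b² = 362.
1² + 19² (a=1, b=19)

Factorization: 362 = 2 × 181
By Fermat: n is sum of two squares iff every prime p ≡ 3 (mod 4) appears to even power.
All primes ≡ 3 (mod 4) appear to even power.
Search a = 0, 1, 2, … for 362 - a² a perfect square: first hit at a = 1: 362 - 1 = 361 = 19².
362 = 1² + 19² = 1 + 361 ✓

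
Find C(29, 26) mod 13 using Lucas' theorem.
1

Using Lucas' theorem:
Write n=29 and k=26 in base 13:
n in base 13: [2, 3]
k in base 13: [2, 0]
C(29,26) mod 13 = ∏ C(n_i, k_i) mod 13
Digit binomials (mod 13): C(2,2) = 1; C(3,0) = 1
Product: 1 × 1 = 1 ≡ 1 (mod 13)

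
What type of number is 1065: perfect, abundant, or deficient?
deficient

Proper divisors of 1065: sum = 1 + 3 + 5 + 15 + 71 + 213 + 355 = 663
Since 663 < 1065, 1065 is deficient.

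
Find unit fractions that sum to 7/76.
1/11 + 1/836

Greedy algorithm:
7/76: ceiling(76/7) = 11, use 1/11
1/836: ceiling(836/1) = 836, use 1/836
Result: 7/76 = 1/11 + 1/836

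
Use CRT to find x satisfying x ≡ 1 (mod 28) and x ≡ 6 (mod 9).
141

Using Chinese Remainder Theorem:
M = 28 × 9 = 252
M1 = 9, M2 = 28
y1 = 9^(-1) mod 28 = 25
y2 = 28^(-1) mod 9 = 1
x = (1×9×25 + 6×28×1) mod 252 = 141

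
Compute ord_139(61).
138

139 is prime, so ord(61) divides φ(139) = 138.
Divisors of 138: 1, 2, 3, 6, 23, 46, 69, 138.
Repeated squaring: 61^1 ≡ 61, 61^2 ≡ 107, 61^4 ≡ 51, 61^8 ≡ 99, 61^16 ≡ 71, 61^32 ≡ 37, 61^64 ≡ 118, 61^128 ≡ 24 (mod 139).
Test 61^d mod 139 for each divisor d in increasing order:
61^1 ≡ 61
61^2 ≡ 107
61^3 = 61^2·61^1 ≡ 133
61^6 = 61^4·61^2 ≡ 36
61^23 = 61^16·61^4·61^2·61^1 ≡ 97
61^46 = 61^32·61^8·61^4·61^2 ≡ 96
61^69 = 61^64·61^4·61^1 ≡ 138
61^138 = 61^128·61^8·61^2 ≡ 1  ← first divisor giving 1
The order is 138.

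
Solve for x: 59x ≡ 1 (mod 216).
11

gcd(59, 216) = 1, so the inverse exists.
Extended Euclidean algorithm on (216, 59):
216 = 3 × 59 + 39  ⟹  39 = (1)·216 + (-3)·59
59 = 1 × 39 + 20  ⟹  20 = (-1)·216 + (4)·59
39 = 1 × 20 + 19  ⟹  19 = (2)·216 + (-7)·59
20 = 1 × 19 + 1  ⟹  1 = (-3)·216 + (11)·59
So (11)·59 ≡ 1 (mod 216), i.e. 59^(-1) ≡ 11 (mod 216).
Check: 59 × 11 = 649 ≡ 1 (mod 216)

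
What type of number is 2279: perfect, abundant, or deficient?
deficient

Proper divisors of 2279: sum = 1 + 43 + 53 = 97
Since 97 < 2279, 2279 is deficient.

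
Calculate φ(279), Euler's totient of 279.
180

279 = 3^2 × 31
φ(n) = n × ∏(1 - 1/p) for each prime p dividing n
φ(279) = 279 × (1 - 1/3) × (1 - 1/31) = 180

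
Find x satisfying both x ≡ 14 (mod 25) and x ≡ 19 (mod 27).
289

Using Chinese Remainder Theorem:
M = 25 × 27 = 675
M1 = 27, M2 = 25
y1 = 27^(-1) mod 25 = 13
y2 = 25^(-1) mod 27 = 13
x = (14×27×13 + 19×25×13) mod 675 = 289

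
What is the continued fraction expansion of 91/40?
[2; 3, 1, 1, 1, 3]

Euclidean algorithm steps:
91 = 2 × 40 + 11
40 = 3 × 11 + 7
11 = 1 × 7 + 4
7 = 1 × 4 + 3
4 = 1 × 3 + 1
3 = 3 × 1 + 0
Continued fraction: [2; 3, 1, 1, 1, 3]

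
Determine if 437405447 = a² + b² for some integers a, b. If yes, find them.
Not possible

Factorization: 437405447 = 101 × 163^3
By Fermat: n is sum of two squares iff every prime p ≡ 3 (mod 4) appears to even power.
Prime(s) ≡ 3 (mod 4) with odd exponent: [(163, 3)]
Therefore 437405447 cannot be expressed as a² + b².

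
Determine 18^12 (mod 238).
120

Repeated squaring. Binary of 12 = 1100.
18^1 ≡ 18 (mod 238); 18^2 ≡ 86 (mod 238); 18^4 ≡ 18 (mod 238); 18^8 ≡ 86 (mod 238)
18^12 = 18^4 × 18^8 ≡ 120 (mod 238)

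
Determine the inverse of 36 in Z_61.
39

gcd(36, 61) = 1, so the inverse exists.
Extended Euclidean algorithm on (61, 36):
61 = 1 × 36 + 25  ⟹  25 = (1)·61 + (-1)·36
36 = 1 × 25 + 11  ⟹  11 = (-1)·61 + (2)·36
25 = 2 × 11 + 3  ⟹  3 = (3)·61 + (-5)·36
11 = 3 × 3 + 2  ⟹  2 = (-10)·61 + (17)·36
3 = 1 × 2 + 1  ⟹  1 = (13)·61 + (-22)·36
So (-22)·36 ≡ 1 (mod 61), i.e. 36^(-1) ≡ -22 ≡ 39 (mod 61).
Check: 36 × 39 = 1404 ≡ 1 (mod 61)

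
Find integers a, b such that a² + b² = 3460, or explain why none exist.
18² + 56² (a=18, b=56)

Factorization: 3460 = 2^2 × 5 × 173
By Fermat: n is sum of two squares iff every prime p ≡ 3 (mod 4) appears to even power.
All primes ≡ 3 (mod 4) appear to even power.
Search a = 0, 1, 2, … for 3460 - a² a perfect square: first hit at a = 18: 3460 - 324 = 3136 = 56².
3460 = 18² + 56² = 324 + 3136 ✓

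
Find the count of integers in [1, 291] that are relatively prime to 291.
192

291 = 3 × 97
φ(n) = n × ∏(1 - 1/p) for each prime p dividing n
φ(291) = 291 × (1 - 1/3) × (1 - 1/97) = 192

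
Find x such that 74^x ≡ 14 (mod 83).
59

Baby-step giant-step with step n = ⌈√83⌉ = 10.
Baby steps 74^j mod 83 (j:value) for j=0..9: 0:1, 1:74, 2:81, 3:18, 4:4, 5:47, 6:75, 7:72, 8:16, 9:22.
Giant-step multiplier: 74^(-10) ≡ 74^(82-10) = 74^72 ≡ 70 (mod 83).
Giant steps γ_i = 14·70^i mod 83: γ_0=14, γ_1=67, γ_2=42, γ_3=35, γ_4=43, γ_5=22 (in table at j=9).
x = i·n + j = 5·10 + 9 = 59.
Check: 74^59 ≡ 14 (mod 83).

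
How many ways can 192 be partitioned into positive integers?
1987276856363

p(n) counts ways to write n as a sum of positive integers (order ignored).
Euler's pentagonal recurrence: p(k) = p(k-1) + p(k-2) - p(k-5) - p(k-7) + p(k-12) + p(k-15) - ... (offsets j(3j∓1)/2, signs ++--, p(0)=1, p(<0)=0).
DP table for k = 0..191: p(0)=1, p(1)=1, p(2)=2, p(3)=3, p(4)=5, p(5)=7, p(6)=11, p(7)=15, p(8)=22, p(9)=30, p(10)=42, p(11)=56, p(12)=77, p(13)=101, p(14)=135, p(15)=176, p(16)=231, p(17)=297, p(18)=385, p(19)=490, p(20)=627, p(21)=792, p(22)=1002, p(23)=1255, p(24)=1575, p(25)=1958, p(26)=2436, p(27)=3010, p(28)=3718, p(29)=4565, p(30)=5604, p(31)=6842, p(32)=8349, p(33)=10143, p(34)=12310, p(35)=14883, p(36)=17977, p(37)=21637, p(38)=26015, p(39)=31185, p(40)=37338, p(41)=44583, p(42)=53174, p(43)=63261, p(44)=75175, p(45)=89134, p(46)=105558, p(47)=124754, p(48)=147273, p(49)=173525, p(50)=204226, p(51)=239943, p(52)=281589, p(53)=329931, p(54)=386155, p(55)=451276, p(56)=526823, p(57)=614154, p(58)=715220, p(59)=831820, p(60)=966467, p(61)=1121505, p(62)=1300156, p(63)=1505499, p(64)=1741630, p(65)=2012558, p(66)=2323520, p(67)=2679689, p(68)=3087735, p(69)=3554345, p(70)=4087968, p(71)=4697205, p(72)=5392783, p(73)=6185689, p(74)=7089500, p(75)=8118264, p(76)=9289091, p(77)=10619863, p(78)=12132164, p(79)=13848650, p(80)=15796476, p(81)=18004327, p(82)=20506255, p(83)=23338469, p(84)=26543660, p(85)=30167357, p(86)=34262962, p(87)=38887673, p(88)=44108109, p(89)=49995925, p(90)=56634173, p(91)=64112359, p(92)=72533807, p(93)=82010177, p(94)=92669720, p(95)=104651419, p(96)=118114304, p(97)=133230930, p(98)=150198136, p(99)=169229875, p(100)=190569292, p(101)=214481126, p(102)=241265379, p(103)=271248950, p(104)=304801365, p(105)=342325709, p(106)=384276336, p(107)=431149389, p(108)=483502844, p(109)=541946240, p(110)=607163746, p(111)=679903203, p(112)=761002156, p(113)=851376628, p(114)=952050665, p(115)=1064144451, p(116)=1188908248, p(117)=1327710076, p(118)=1482074143, p(119)=1653668665, p(120)=1844349560, p(121)=2056148051, p(122)=2291320912, p(123)=2552338241, p(124)=2841940500, p(125)=3163127352, p(126)=3519222692, p(127)=3913864295, p(128)=4351078600, p(129)=4835271870, p(130)=5371315400, p(131)=5964539504, p(132)=6620830889, p(133)=7346629512, p(134)=8149040695, p(135)=9035836076, p(136)=10015581680, p(137)=11097645016, p(138)=12292341831, p(139)=13610949895, p(140)=15065878135, p(141)=16670689208, p(142)=18440293320, p(143)=20390982757, p(144)=22540654445, p(145)=24908858009, p(146)=27517052599, p(147)=30388671978, p(148)=33549419497, p(149)=37027355200, p(150)=40853235313, p(151)=45060624582, p(152)=49686288421, p(153)=54770336324, p(154)=60356673280, p(155)=66493182097, p(156)=73232243759, p(157)=80630964769, p(158)=88751778802, p(159)=97662728555, p(160)=107438159466, p(161)=118159068427, p(162)=129913904637, p(163)=142798995930, p(164)=156919475295, p(165)=172389800255, p(166)=189334822579, p(167)=207890420102, p(168)=228204732751, p(169)=250438925115, p(170)=274768617130, p(171)=301384802048, p(172)=330495499613, p(173)=362326859895, p(174)=397125074750, p(175)=435157697830, p(176)=476715857290, p(177)=522115831195, p(178)=571701605655, p(179)=625846753120, p(180)=684957390936, p(181)=749474411781, p(182)=819876908323, p(183)=896684817527, p(184)=980462880430, p(185)=1071823774337, p(186)=1171432692373, p(187)=1280011042268, p(188)=1398341745571, p(189)=1527273599625, p(190)=1667727404093, p(191)=1820701100652.
Final step: p(192) = p(191) + p(190) - p(187) - p(185) + p(180) + p(177) - p(170) - p(166) + p(157) + p(152) - p(141) - p(135) + p(122) + p(115) - p(100) - p(92) + p(75) + p(66) - p(47) - p(37) + p(16) + p(5)
= 1820701100652 + 1667727404093 - 1280011042268 - 1071823774337 + 684957390936 + 522115831195 - 274768617130 - 189334822579 + 80630964769 + 49686288421 - 16670689208 - 9035836076 + 2291320912 + 1064144451 - 190569292 - 72533807 + 8118264 + 2323520 - 124754 - 21637 + 231 + 7
= 1987276856363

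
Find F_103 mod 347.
114

Matrix identity: Q^n = [[F_(n+1), F_n], [F_n, F_(n-1)]] with Q = [[1,1],[1,0]].
n = 103 = 1100111₂. Square-and-multiply, entries mod 347:
Q^1 = [[1,1],[1,0]]
Q^3 = (Q^1)²·Q = [[3,2],[2,1]]
Q^6 = (Q^3)² = [[13,8],[8,5]]
Q^12 = (Q^6)² = [[233,144],[144,89]]
Q^25 = (Q^12)²·Q = [[290,73],[73,217]]
Q^51 = (Q^25)²·Q = [[132,250],[250,229]]
Q^103 = (Q^51)²·Q = [[144,114],[114,30]]
F_103 mod 347 = Q^103[0][1] = 114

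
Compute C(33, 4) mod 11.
0

Using Lucas' theorem:
Write n=33 and k=4 in base 11:
n in base 11: [3, 0]
k in base 11: [0, 4]
C(33,4) mod 11 = ∏ C(n_i, k_i) mod 11
Digit binomials (mod 11): C(3,0) = 1; C(0,4) = 0 (k_i > n_i)
Product: 1 × 0 = 0 ≡ 0 (mod 11)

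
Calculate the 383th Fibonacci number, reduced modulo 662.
125

Matrix identity: Q^n = [[F_(n+1), F_n], [F_n, F_(n-1)]] with Q = [[1,1],[1,0]].
n = 383 = 101111111₂. Square-and-multiply, entries mod 662:
Q^1 = [[1,1],[1,0]]
Q^2 = (Q^1)² = [[2,1],[1,1]]
Q^5 = (Q^2)²·Q = [[8,5],[5,3]]
Q^11 = (Q^5)²·Q = [[144,89],[89,55]]
Q^23 = (Q^11)²·Q = [[28,191],[191,499]]
Q^47 = (Q^23)²·Q = [[226,193],[193,33]]
Q^95 = (Q^47)²·Q = [[616,279],[279,337]]
Q^191 = (Q^95)²·Q = [[280,517],[517,425]]
Q^383 = (Q^191)²·Q = [[510,125],[125,385]]
F_383 mod 662 = Q^383[0][1] = 125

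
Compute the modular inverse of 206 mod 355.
81

gcd(206, 355) = 1, so the inverse exists.
Extended Euclidean algorithm on (355, 206):
355 = 1 × 206 + 149  ⟹  149 = (1)·355 + (-1)·206
206 = 1 × 149 + 57  ⟹  57 = (-1)·355 + (2)·206
149 = 2 × 57 + 35  ⟹  35 = (3)·355 + (-5)·206
57 = 1 × 35 + 22  ⟹  22 = (-4)·355 + (7)·206
35 = 1 × 22 + 13  ⟹  13 = (7)·355 + (-12)·206
22 = 1 × 13 + 9  ⟹  9 = (-11)·355 + (19)·206
13 = 1 × 9 + 4  ⟹  4 = (18)·355 + (-31)·206
9 = 2 × 4 + 1  ⟹  1 = (-47)·355 + (81)·206
So (81)·206 ≡ 1 (mod 355), i.e. 206^(-1) ≡ 81 (mod 355).
Check: 206 × 81 = 16686 ≡ 1 (mod 355)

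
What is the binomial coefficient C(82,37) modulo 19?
0

Using Lucas' theorem:
Write n=82 and k=37 in base 19:
n in base 19: [4, 6]
k in base 19: [1, 18]
C(82,37) mod 19 = ∏ C(n_i, k_i) mod 19
Digit binomials (mod 19): C(4,1) = 4; C(6,18) = 0 (k_i > n_i)
Product: 4 × 0 = 0 ≡ 0 (mod 19)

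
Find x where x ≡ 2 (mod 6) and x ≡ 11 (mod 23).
80

Using Chinese Remainder Theorem:
M = 6 × 23 = 138
M1 = 23, M2 = 6
y1 = 23^(-1) mod 6 = 5
y2 = 6^(-1) mod 23 = 4
x = (2×23×5 + 11×6×4) mod 138 = 80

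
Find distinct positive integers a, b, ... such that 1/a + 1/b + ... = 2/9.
1/5 + 1/45

Greedy algorithm:
2/9: ceiling(9/2) = 5, use 1/5
1/45: ceiling(45/1) = 45, use 1/45
Result: 2/9 = 1/5 + 1/45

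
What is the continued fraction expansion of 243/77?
[3; 6, 2, 2, 2]

Euclidean algorithm steps:
243 = 3 × 77 + 12
77 = 6 × 12 + 5
12 = 2 × 5 + 2
5 = 2 × 2 + 1
2 = 2 × 1 + 0
Continued fraction: [3; 6, 2, 2, 2]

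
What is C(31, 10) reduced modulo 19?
9

Using Lucas' theorem:
Write n=31 and k=10 in base 19:
n in base 19: [1, 12]
k in base 19: [0, 10]
C(31,10) mod 19 = ∏ C(n_i, k_i) mod 19
Digit binomials (mod 19): C(1,0) = 1; C(12,10) = 66 ≡ 9
Product: 1 × 9 = 9 ≡ 9 (mod 19)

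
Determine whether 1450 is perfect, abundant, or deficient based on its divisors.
deficient

Proper divisors of 1450: sum = 1 + 2 + 5 + 10 + 25 + 29 + 50 + 58 + 145 + 290 + 725 = 1340
Since 1340 < 1450, 1450 is deficient.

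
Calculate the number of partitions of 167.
207890420102

p(n) counts ways to write n as a sum of positive integers (order ignored).
Euler's pentagonal recurrence: p(k) = p(k-1) + p(k-2) - p(k-5) - p(k-7) + p(k-12) + p(k-15) - ... (offsets j(3j∓1)/2, signs ++--, p(0)=1, p(<0)=0).
DP table for k = 0..166: p(0)=1, p(1)=1, p(2)=2, p(3)=3, p(4)=5, p(5)=7, p(6)=11, p(7)=15, p(8)=22, p(9)=30, p(10)=42, p(11)=56, p(12)=77, p(13)=101, p(14)=135, p(15)=176, p(16)=231, p(17)=297, p(18)=385, p(19)=490, p(20)=627, p(21)=792, p(22)=1002, p(23)=1255, p(24)=1575, p(25)=1958, p(26)=2436, p(27)=3010, p(28)=3718, p(29)=4565, p(30)=5604, p(31)=6842, p(32)=8349, p(33)=10143, p(34)=12310, p(35)=14883, p(36)=17977, p(37)=21637, p(38)=26015, p(39)=31185, p(40)=37338, p(41)=44583, p(42)=53174, p(43)=63261, p(44)=75175, p(45)=89134, p(46)=105558, p(47)=124754, p(48)=147273, p(49)=173525, p(50)=204226, p(51)=239943, p(52)=281589, p(53)=329931, p(54)=386155, p(55)=451276, p(56)=526823, p(57)=614154, p(58)=715220, p(59)=831820, p(60)=966467, p(61)=1121505, p(62)=1300156, p(63)=1505499, p(64)=1741630, p(65)=2012558, p(66)=2323520, p(67)=2679689, p(68)=3087735, p(69)=3554345, p(70)=4087968, p(71)=4697205, p(72)=5392783, p(73)=6185689, p(74)=7089500, p(75)=8118264, p(76)=9289091, p(77)=10619863, p(78)=12132164, p(79)=13848650, p(80)=15796476, p(81)=18004327, p(82)=20506255, p(83)=23338469, p(84)=26543660, p(85)=30167357, p(86)=34262962, p(87)=38887673, p(88)=44108109, p(89)=49995925, p(90)=56634173, p(91)=64112359, p(92)=72533807, p(93)=82010177, p(94)=92669720, p(95)=104651419, p(96)=118114304, p(97)=133230930, p(98)=150198136, p(99)=169229875, p(100)=190569292, p(101)=214481126, p(102)=241265379, p(103)=271248950, p(104)=304801365, p(105)=342325709, p(106)=384276336, p(107)=431149389, p(108)=483502844, p(109)=541946240, p(110)=607163746, p(111)=679903203, p(112)=761002156, p(113)=851376628, p(114)=952050665, p(115)=1064144451, p(116)=1188908248, p(117)=1327710076, p(118)=1482074143, p(119)=1653668665, p(120)=1844349560, p(121)=2056148051, p(122)=2291320912, p(123)=2552338241, p(124)=2841940500, p(125)=3163127352, p(126)=3519222692, p(127)=3913864295, p(128)=4351078600, p(129)=4835271870, p(130)=5371315400, p(131)=5964539504, p(132)=6620830889, p(133)=7346629512, p(134)=8149040695, p(135)=9035836076, p(136)=10015581680, p(137)=11097645016, p(138)=12292341831, p(139)=13610949895, p(140)=15065878135, p(141)=16670689208, p(142)=18440293320, p(143)=20390982757, p(144)=22540654445, p(145)=24908858009, p(146)=27517052599, p(147)=30388671978, p(148)=33549419497, p(149)=37027355200, p(150)=40853235313, p(151)=45060624582, p(152)=49686288421, p(153)=54770336324, p(154)=60356673280, p(155)=66493182097, p(156)=73232243759, p(157)=80630964769, p(158)=88751778802, p(159)=97662728555, p(160)=107438159466, p(161)=118159068427, p(162)=129913904637, p(163)=142798995930, p(164)=156919475295, p(165)=172389800255, p(166)=189334822579.
Final step: p(167) = p(166) + p(165) - p(162) - p(160) + p(155) + p(152) - p(145) - p(141) + p(132) + p(127) - p(116) - p(110) + p(97) + p(90) - p(75) - p(67) + p(50) + p(41) - p(22) - p(12)
= 189334822579 + 172389800255 - 129913904637 - 107438159466 + 66493182097 + 49686288421 - 24908858009 - 16670689208 + 6620830889 + 3913864295 - 1188908248 - 607163746 + 133230930 + 56634173 - 8118264 - 2679689 + 204226 + 44583 - 1002 - 77
= 207890420102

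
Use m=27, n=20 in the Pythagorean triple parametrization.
(329, 1080, 1129)

Euclid's formula: a = m² - n², b = 2mn, c = m² + n²
m = 27, n = 20
a = 27² - 20² = 729 - 400 = 329
b = 2 × 27 × 20 = 1080
c = 27² + 20² = 729 + 400 = 1129
Verification: 329² + 1080² = 108241 + 1166400 = 1274641 = 1129² ✓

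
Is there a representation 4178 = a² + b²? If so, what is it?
37² + 53² (a=37, b=53)

Factorization: 4178 = 2 × 2089
By Fermat: n is sum of two squares iff every prime p ≡ 3 (mod 4) appears to even power.
All primes ≡ 3 (mod 4) appear to even power.
Search a = 0, 1, 2, … for 4178 - a² a perfect square: first hit at a = 37: 4178 - 1369 = 2809 = 53².
4178 = 37² + 53² = 1369 + 2809 ✓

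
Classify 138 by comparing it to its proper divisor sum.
abundant

Proper divisors of 138: sum = 1 + 2 + 3 + 6 + 23 + 46 + 69 = 150
Since 150 > 138, 138 is abundant.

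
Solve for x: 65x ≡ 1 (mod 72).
41

gcd(65, 72) = 1, so the inverse exists.
Extended Euclidean algorithm on (72, 65):
72 = 1 × 65 + 7  ⟹  7 = (1)·72 + (-1)·65
65 = 9 × 7 + 2  ⟹  2 = (-9)·72 + (10)·65
7 = 3 × 2 + 1  ⟹  1 = (28)·72 + (-31)·65
So (-31)·65 ≡ 1 (mod 72), i.e. 65^(-1) ≡ -31 ≡ 41 (mod 72).
Check: 65 × 41 = 2665 ≡ 1 (mod 72)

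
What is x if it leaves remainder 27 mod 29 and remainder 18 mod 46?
984

Using Chinese Remainder Theorem:
M = 29 × 46 = 1334
M1 = 46, M2 = 29
y1 = 46^(-1) mod 29 = 12
y2 = 29^(-1) mod 46 = 27
x = (27×46×12 + 18×29×27) mod 1334 = 984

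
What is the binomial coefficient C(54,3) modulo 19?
9

Using Lucas' theorem:
Write n=54 and k=3 in base 19:
n in base 19: [2, 16]
k in base 19: [0, 3]
C(54,3) mod 19 = ∏ C(n_i, k_i) mod 19
Digit binomials (mod 19): C(2,0) = 1; C(16,3) = 560 ≡ 9
Product: 1 × 9 = 9 ≡ 9 (mod 19)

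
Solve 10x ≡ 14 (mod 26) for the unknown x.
x ≡ 4 (mod 13)

gcd(10, 26) = 2, which divides 14, so solutions exist.
Divide through by 2: 5x ≡ 7 (mod 13).
Find 5^(-1) mod 13 by the extended Euclidean algorithm:
13 = 2 × 5 + 3  ⟹  3 = (1)·13 + (-2)·5
5 = 1 × 3 + 2  ⟹  2 = (-1)·13 + (3)·5
3 = 1 × 2 + 1  ⟹  1 = (2)·13 + (-5)·5
So (-5)·5 ≡ 1 (mod 13), i.e. 5^(-1) ≡ -5 ≡ 8 (mod 13).
x ≡ 8 × 7 = 56 ≡ 4 (mod 13).
Check: 10 × 4 = 40 ≡ 14 (mod 26).
x ≡ 4 (mod 13), giving 2 solutions mod 26.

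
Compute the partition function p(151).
45060624582

p(n) counts ways to write n as a sum of positive integers (order ignored).
Euler's pentagonal recurrence: p(k) = p(k-1) + p(k-2) - p(k-5) - p(k-7) + p(k-12) + p(k-15) - ... (offsets j(3j∓1)/2, signs ++--, p(0)=1, p(<0)=0).
DP table for k = 0..150: p(0)=1, p(1)=1, p(2)=2, p(3)=3, p(4)=5, p(5)=7, p(6)=11, p(7)=15, p(8)=22, p(9)=30, p(10)=42, p(11)=56, p(12)=77, p(13)=101, p(14)=135, p(15)=176, p(16)=231, p(17)=297, p(18)=385, p(19)=490, p(20)=627, p(21)=792, p(22)=1002, p(23)=1255, p(24)=1575, p(25)=1958, p(26)=2436, p(27)=3010, p(28)=3718, p(29)=4565, p(30)=5604, p(31)=6842, p(32)=8349, p(33)=10143, p(34)=12310, p(35)=14883, p(36)=17977, p(37)=21637, p(38)=26015, p(39)=31185, p(40)=37338, p(41)=44583, p(42)=53174, p(43)=63261, p(44)=75175, p(45)=89134, p(46)=105558, p(47)=124754, p(48)=147273, p(49)=173525, p(50)=204226, p(51)=239943, p(52)=281589, p(53)=329931, p(54)=386155, p(55)=451276, p(56)=526823, p(57)=614154, p(58)=715220, p(59)=831820, p(60)=966467, p(61)=1121505, p(62)=1300156, p(63)=1505499, p(64)=1741630, p(65)=2012558, p(66)=2323520, p(67)=2679689, p(68)=3087735, p(69)=3554345, p(70)=4087968, p(71)=4697205, p(72)=5392783, p(73)=6185689, p(74)=7089500, p(75)=8118264, p(76)=9289091, p(77)=10619863, p(78)=12132164, p(79)=13848650, p(80)=15796476, p(81)=18004327, p(82)=20506255, p(83)=23338469, p(84)=26543660, p(85)=30167357, p(86)=34262962, p(87)=38887673, p(88)=44108109, p(89)=49995925, p(90)=56634173, p(91)=64112359, p(92)=72533807, p(93)=82010177, p(94)=92669720, p(95)=104651419, p(96)=118114304, p(97)=133230930, p(98)=150198136, p(99)=169229875, p(100)=190569292, p(101)=214481126, p(102)=241265379, p(103)=271248950, p(104)=304801365, p(105)=342325709, p(106)=384276336, p(107)=431149389, p(108)=483502844, p(109)=541946240, p(110)=607163746, p(111)=679903203, p(112)=761002156, p(113)=851376628, p(114)=952050665, p(115)=1064144451, p(116)=1188908248, p(117)=1327710076, p(118)=1482074143, p(119)=1653668665, p(120)=1844349560, p(121)=2056148051, p(122)=2291320912, p(123)=2552338241, p(124)=2841940500, p(125)=3163127352, p(126)=3519222692, p(127)=3913864295, p(128)=4351078600, p(129)=4835271870, p(130)=5371315400, p(131)=5964539504, p(132)=6620830889, p(133)=7346629512, p(134)=8149040695, p(135)=9035836076, p(136)=10015581680, p(137)=11097645016, p(138)=12292341831, p(139)=13610949895, p(140)=15065878135, p(141)=16670689208, p(142)=18440293320, p(143)=20390982757, p(144)=22540654445, p(145)=24908858009, p(146)=27517052599, p(147)=30388671978, p(148)=33549419497, p(149)=37027355200, p(150)=40853235313.
Final step: p(151) = p(150) + p(149) - p(146) - p(144) + p(139) + p(136) - p(129) - p(125) + p(116) + p(111) - p(100) - p(94) + p(81) + p(74) - p(59) - p(51) + p(34) + p(25) - p(6)
= 40853235313 + 37027355200 - 27517052599 - 22540654445 + 13610949895 + 10015581680 - 4835271870 - 3163127352 + 1188908248 + 679903203 - 190569292 - 92669720 + 18004327 + 7089500 - 831820 - 239943 + 12310 + 1958 - 11
= 45060624582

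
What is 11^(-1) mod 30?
11

gcd(11, 30) = 1, so the inverse exists.
Extended Euclidean algorithm on (30, 11):
30 = 2 × 11 + 8  ⟹  8 = (1)·30 + (-2)·11
11 = 1 × 8 + 3  ⟹  3 = (-1)·30 + (3)·11
8 = 2 × 3 + 2  ⟹  2 = (3)·30 + (-8)·11
3 = 1 × 2 + 1  ⟹  1 = (-4)·30 + (11)·11
So (11)·11 ≡ 1 (mod 30), i.e. 11^(-1) ≡ 11 (mod 30).
Check: 11 × 11 = 121 ≡ 1 (mod 30)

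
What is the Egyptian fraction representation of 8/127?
1/16 + 1/2032

Greedy algorithm:
8/127: ceiling(127/8) = 16, use 1/16
1/2032: ceiling(2032/1) = 2032, use 1/2032
Result: 8/127 = 1/16 + 1/2032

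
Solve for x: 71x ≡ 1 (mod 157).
115

gcd(71, 157) = 1, so the inverse exists.
Extended Euclidean algorithm on (157, 71):
157 = 2 × 71 + 15  ⟹  15 = (1)·157 + (-2)·71
71 = 4 × 15 + 11  ⟹  11 = (-4)·157 + (9)·71
15 = 1 × 11 + 4  ⟹  4 = (5)·157 + (-11)·71
11 = 2 × 4 + 3  ⟹  3 = (-14)·157 + (31)·71
4 = 1 × 3 + 1  ⟹  1 = (19)·157 + (-42)·71
So (-42)·71 ≡ 1 (mod 157), i.e. 71^(-1) ≡ -42 ≡ 115 (mod 157).
Check: 71 × 115 = 8165 ≡ 1 (mod 157)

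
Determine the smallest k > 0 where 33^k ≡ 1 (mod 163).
81

163 is prime, so ord(33) divides φ(163) = 162.
Divisors of 162: 1, 2, 3, 6, 9, 18, 27, 54, 81, 162.
Repeated squaring: 33^1 ≡ 33, 33^2 ≡ 111, 33^4 ≡ 96, 33^8 ≡ 88, 33^16 ≡ 83, 33^32 ≡ 43, 33^64 ≡ 56, 33^128 ≡ 39 (mod 163).
Test 33^d mod 163 for each divisor d in increasing order:
33^1 ≡ 33
33^2 ≡ 111
33^3 = 33^2·33^1 ≡ 77
33^6 = 33^4·33^2 ≡ 61
33^9 = 33^8·33^1 ≡ 133
33^18 = 33^16·33^2 ≡ 85
33^27 = 33^16·33^8·33^2·33^1 ≡ 58
33^54 = 33^32·33^16·33^4·33^2 ≡ 104
33^81 = 33^64·33^16·33^1 ≡ 1  ← first divisor giving 1
The order is 81.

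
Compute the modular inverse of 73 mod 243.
10

gcd(73, 243) = 1, so the inverse exists.
Extended Euclidean algorithm on (243, 73):
243 = 3 × 73 + 24  ⟹  24 = (1)·243 + (-3)·73
73 = 3 × 24 + 1  ⟹  1 = (-3)·243 + (10)·73
So (10)·73 ≡ 1 (mod 243), i.e. 73^(-1) ≡ 10 (mod 243).
Check: 73 × 10 = 730 ≡ 1 (mod 243)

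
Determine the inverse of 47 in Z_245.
73

gcd(47, 245) = 1, so the inverse exists.
Extended Euclidean algorithm on (245, 47):
245 = 5 × 47 + 10  ⟹  10 = (1)·245 + (-5)·47
47 = 4 × 10 + 7  ⟹  7 = (-4)·245 + (21)·47
10 = 1 × 7 + 3  ⟹  3 = (5)·245 + (-26)·47
7 = 2 × 3 + 1  ⟹  1 = (-14)·245 + (73)·47
So (73)·47 ≡ 1 (mod 245), i.e. 47^(-1) ≡ 73 (mod 245).
Check: 47 × 73 = 3431 ≡ 1 (mod 245)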